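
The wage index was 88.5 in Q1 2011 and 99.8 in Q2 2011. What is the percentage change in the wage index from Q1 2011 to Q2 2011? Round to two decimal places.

12.77%

Change = (99.8 − 88.5) / 88.5 × 100
       = 11.3 / 88.5 × 100 = 12.7684%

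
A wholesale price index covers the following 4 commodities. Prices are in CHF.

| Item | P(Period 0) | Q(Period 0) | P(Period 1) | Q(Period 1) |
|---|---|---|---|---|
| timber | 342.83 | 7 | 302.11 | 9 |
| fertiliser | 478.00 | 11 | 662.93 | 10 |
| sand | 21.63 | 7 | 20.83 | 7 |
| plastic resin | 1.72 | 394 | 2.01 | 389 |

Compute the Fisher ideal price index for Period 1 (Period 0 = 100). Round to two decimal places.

Laspeyres component (base-period weights):
ΣP(Period 1)Q(Period 0) = 302.11×7 + 662.93×11 + 20.83×7 + 2.01×394 = 2114.77 + 7292.23 + 145.81 + 791.94 = 10344.75
ΣP(Period 0)Q(Period 0) = 342.83×7 + 478.00×11 + 21.63×7 + 1.72×394 = 2399.81 + 5258 + 151.41 + 677.68 = 8486.9
L = 10344.75 / 8486.9 × 100 = 121.8908
Paasche component (current-period weights):
ΣP(Period 1)Q(Period 1) = 302.11×9 + 662.93×10 + 20.83×7 + 2.01×389 = 2718.99 + 6629.3 + 145.81 + 781.89 = 10275.99
ΣP(Period 0)Q(Period 1) = 342.83×9 + 478.00×10 + 21.63×7 + 1.72×389 = 3085.47 + 4780 + 151.41 + 669.08 = 8685.96
P = 10275.99 / 8685.96 × 100 = 118.3057
Fisher = √(L × P) = √(121.8908 × 118.3057) = 120.0849

120.08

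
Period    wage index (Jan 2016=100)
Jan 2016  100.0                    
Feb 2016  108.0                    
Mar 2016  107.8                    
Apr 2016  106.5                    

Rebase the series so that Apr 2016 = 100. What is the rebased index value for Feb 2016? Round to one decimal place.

Rebased(Feb 2016) = 108.0 / 106.5 × 100 = 101.4085

101.4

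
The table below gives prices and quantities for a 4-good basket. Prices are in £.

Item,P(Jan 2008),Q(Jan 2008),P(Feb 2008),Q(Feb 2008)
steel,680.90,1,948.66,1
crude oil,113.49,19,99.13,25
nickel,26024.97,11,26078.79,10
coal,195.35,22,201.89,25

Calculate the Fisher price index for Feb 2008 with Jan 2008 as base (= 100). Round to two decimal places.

100.24

Laspeyres component (base-period weights):
ΣP(Feb 2008)Q(Jan 2008) = 948.66×1 + 99.13×19 + 26078.79×11 + 201.89×22 = 948.66 + 1883.47 + 286866.69 + 4441.58 = 294140.4
ΣP(Jan 2008)Q(Jan 2008) = 680.90×1 + 113.49×19 + 26024.97×11 + 195.35×22 = 680.9 + 2156.31 + 286274.67 + 4297.7 = 293409.58
L = 294140.4 / 293409.58 × 100 = 100.2491
Paasche component (current-period weights):
ΣP(Feb 2008)Q(Feb 2008) = 948.66×1 + 99.13×25 + 26078.79×10 + 201.89×25 = 948.66 + 2478.25 + 260787.9 + 5047.25 = 269262.06
ΣP(Jan 2008)Q(Feb 2008) = 680.90×1 + 113.49×25 + 26024.97×10 + 195.35×25 = 680.9 + 2837.25 + 260249.7 + 4883.75 = 268651.6
P = 269262.06 / 268651.6 × 100 = 100.2272
Fisher = √(L × P) = √(100.2491 × 100.2272) = 100.2382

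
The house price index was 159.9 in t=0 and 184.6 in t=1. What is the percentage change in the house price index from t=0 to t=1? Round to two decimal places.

Change = (184.6 − 159.9) / 159.9 × 100
       = 24.7 / 159.9 × 100 = 15.4472%

15.45%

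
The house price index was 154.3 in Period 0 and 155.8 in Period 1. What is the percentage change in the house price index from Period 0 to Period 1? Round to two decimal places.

0.97%

Change = (155.8 − 154.3) / 154.3 × 100
       = 1.5 / 154.3 × 100 = 0.9721%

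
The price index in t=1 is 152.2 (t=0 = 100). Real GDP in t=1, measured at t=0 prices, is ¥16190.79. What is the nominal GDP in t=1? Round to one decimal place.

Nominal = Real × (Index/100) = 16190.79 × (152.2/100)
        = 16190.79 × 1.522 = 24642.3824

24642.4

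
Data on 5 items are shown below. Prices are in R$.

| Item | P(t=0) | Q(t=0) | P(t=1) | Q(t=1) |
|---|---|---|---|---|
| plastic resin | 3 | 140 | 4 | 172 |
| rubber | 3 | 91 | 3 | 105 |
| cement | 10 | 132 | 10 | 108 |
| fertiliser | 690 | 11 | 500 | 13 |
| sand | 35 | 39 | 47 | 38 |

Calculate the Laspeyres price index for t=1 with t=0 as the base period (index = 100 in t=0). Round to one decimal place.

86.5

Laspeyres price index uses base-period quantities as weights.
ΣP(t=1)·Q(t=0) = 4×140 + 3×91 + 10×132 + 500×11 + 47×39 = 560 + 273 + 1320 + 5500 + 1833 = 9486
ΣP(t=0)·Q(t=0) = 3×140 + 3×91 + 10×132 + 690×11 + 35×39 = 420 + 273 + 1320 + 7590 + 1365 = 10968
Index = 9486 / 10968 × 100 = 86.4880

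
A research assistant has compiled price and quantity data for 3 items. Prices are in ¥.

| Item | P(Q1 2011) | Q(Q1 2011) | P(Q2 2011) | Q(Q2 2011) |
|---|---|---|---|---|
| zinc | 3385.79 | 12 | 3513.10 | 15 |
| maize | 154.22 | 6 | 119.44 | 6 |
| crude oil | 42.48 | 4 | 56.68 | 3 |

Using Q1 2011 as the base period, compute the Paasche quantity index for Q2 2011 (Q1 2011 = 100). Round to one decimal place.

124.3

Paasche quantity index uses current-period prices as weights.
ΣP(Q2 2011)·Q(Q2 2011) = 3513.10×15 + 119.44×6 + 56.68×3 = 52696.5 + 716.64 + 170.04 = 53583.18
ΣP(Q2 2011)·Q(Q1 2011) = 3513.10×12 + 119.44×6 + 56.68×4 = 42157.2 + 716.64 + 226.72 = 43100.56
Index = 53583.18 / 43100.56 × 100 = 124.3213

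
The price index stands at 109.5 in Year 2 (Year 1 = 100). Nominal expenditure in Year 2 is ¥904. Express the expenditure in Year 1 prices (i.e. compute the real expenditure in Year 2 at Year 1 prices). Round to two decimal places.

825.57

Real = Nominal ÷ (Index/100) = 904 ÷ (109.5/100)
     = 904 ÷ 1.095 = 825.5708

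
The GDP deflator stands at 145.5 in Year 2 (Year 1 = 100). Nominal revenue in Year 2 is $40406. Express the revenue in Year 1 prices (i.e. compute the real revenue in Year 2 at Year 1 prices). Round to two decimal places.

Real = Nominal ÷ (Index/100) = 40406 ÷ (145.5/100)
     = 40406 ÷ 1.455 = 27770.4467

27770.45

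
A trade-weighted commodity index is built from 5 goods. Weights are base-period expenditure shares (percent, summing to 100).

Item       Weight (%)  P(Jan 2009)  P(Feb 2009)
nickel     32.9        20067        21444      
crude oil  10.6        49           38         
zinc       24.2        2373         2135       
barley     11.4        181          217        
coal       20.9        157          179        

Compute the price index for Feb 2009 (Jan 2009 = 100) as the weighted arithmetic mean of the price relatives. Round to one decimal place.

nickel: 32.9 × (21444/20067) = 32.9 × 1.068620 = 35.1576
crude oil: 10.6 × (38/49) = 10.6 × 0.775510 = 8.2204
zinc: 24.2 × (2135/2373) = 24.2 × 0.899705 = 21.7729
barley: 11.4 × (217/181) = 11.4 × 1.198895 = 13.6674
coal: 20.9 × (179/157) = 20.9 × 1.140127 = 23.8287
Index = Σ wᵢ·(p₁ᵢ/p₀ᵢ) = 35.1576 + 8.2204 + 21.7729 + 13.6674 + 23.8287 = 102.6469

102.6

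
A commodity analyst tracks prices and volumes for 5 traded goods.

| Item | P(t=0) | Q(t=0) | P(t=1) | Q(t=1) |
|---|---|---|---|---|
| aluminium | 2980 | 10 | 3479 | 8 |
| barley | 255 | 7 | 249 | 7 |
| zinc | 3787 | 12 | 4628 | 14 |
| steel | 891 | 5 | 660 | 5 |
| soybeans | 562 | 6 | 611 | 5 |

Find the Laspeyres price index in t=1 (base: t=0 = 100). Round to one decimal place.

Laspeyres price index uses base-period quantities as weights.
ΣP(t=1)·Q(t=0) = 3479×10 + 249×7 + 4628×12 + 660×5 + 611×6 = 34790 + 1743 + 55536 + 3300 + 3666 = 99035
ΣP(t=0)·Q(t=0) = 2980×10 + 255×7 + 3787×12 + 891×5 + 562×6 = 29800 + 1785 + 45444 + 4455 + 3372 = 84856
Index = 99035 / 84856 × 100 = 116.7095

116.7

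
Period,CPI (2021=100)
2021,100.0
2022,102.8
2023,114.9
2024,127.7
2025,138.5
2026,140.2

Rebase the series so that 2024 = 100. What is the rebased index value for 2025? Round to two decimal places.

Rebased(2025) = 138.5 / 127.7 × 100 = 108.4573

108.46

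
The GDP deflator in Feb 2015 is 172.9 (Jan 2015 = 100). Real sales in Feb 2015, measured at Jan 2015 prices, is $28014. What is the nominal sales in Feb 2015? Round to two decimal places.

48436.21

Nominal = Real × (Index/100) = 28014 × (172.9/100)
        = 28014 × 1.729 = 48436.2060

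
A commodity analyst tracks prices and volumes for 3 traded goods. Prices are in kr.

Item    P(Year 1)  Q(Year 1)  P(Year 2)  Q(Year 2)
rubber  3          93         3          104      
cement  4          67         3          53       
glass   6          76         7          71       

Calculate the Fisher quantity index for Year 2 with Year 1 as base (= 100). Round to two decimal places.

Laspeyres component (base-period weights):
ΣP(Year 1)Q(Year 2) = 3×104 + 4×53 + 6×71 = 312 + 212 + 426 = 950
ΣP(Year 1)Q(Year 1) = 3×93 + 4×67 + 6×76 = 279 + 268 + 456 = 1003
L = 950 / 1003 × 100 = 94.7159
Paasche component (current-period weights):
ΣP(Year 2)Q(Year 2) = 3×104 + 3×53 + 7×71 = 312 + 159 + 497 = 968
ΣP(Year 2)Q(Year 1) = 3×93 + 3×67 + 7×76 = 279 + 201 + 532 = 1012
P = 968 / 1012 × 100 = 95.6522
Fisher = √(L × P) = √(94.7159 × 95.6522) = 95.1829

95.18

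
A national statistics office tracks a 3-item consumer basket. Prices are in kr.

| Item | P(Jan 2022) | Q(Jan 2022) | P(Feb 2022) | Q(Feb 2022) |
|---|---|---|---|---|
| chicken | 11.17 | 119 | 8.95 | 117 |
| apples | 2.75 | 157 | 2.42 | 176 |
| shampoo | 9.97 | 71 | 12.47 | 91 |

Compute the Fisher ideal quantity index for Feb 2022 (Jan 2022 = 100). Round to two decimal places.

Laspeyres component (base-period weights):
ΣP(Jan 2022)Q(Feb 2022) = 11.17×117 + 2.75×176 + 9.97×91 = 1306.89 + 484 + 907.27 = 2698.16
ΣP(Jan 2022)Q(Jan 2022) = 11.17×119 + 2.75×157 + 9.97×71 = 1329.23 + 431.75 + 707.87 = 2468.85
L = 2698.16 / 2468.85 × 100 = 109.2881
Paasche component (current-period weights):
ΣP(Feb 2022)Q(Feb 2022) = 8.95×117 + 2.42×176 + 12.47×91 = 1047.15 + 425.92 + 1134.77 = 2607.84
ΣP(Feb 2022)Q(Jan 2022) = 8.95×119 + 2.42×157 + 12.47×71 = 1065.05 + 379.94 + 885.37 = 2330.36
P = 2607.84 / 2330.36 × 100 = 111.9072
Fisher = √(L × P) = √(109.2881 × 111.9072) = 110.5899

110.59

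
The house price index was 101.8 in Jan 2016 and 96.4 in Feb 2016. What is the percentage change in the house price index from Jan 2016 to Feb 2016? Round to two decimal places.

Change = (96.4 − 101.8) / 101.8 × 100
       = -5.4 / 101.8 × 100 = -5.3045%

-5.30%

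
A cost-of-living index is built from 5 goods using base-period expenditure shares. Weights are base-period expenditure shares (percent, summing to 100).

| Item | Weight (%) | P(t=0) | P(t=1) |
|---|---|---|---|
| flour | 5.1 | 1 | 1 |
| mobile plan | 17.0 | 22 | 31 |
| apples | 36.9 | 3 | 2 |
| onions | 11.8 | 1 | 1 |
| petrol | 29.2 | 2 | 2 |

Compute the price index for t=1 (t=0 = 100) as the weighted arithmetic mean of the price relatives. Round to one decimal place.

flour: 5.1 × (1/1) = 5.1 × 1.000000 = 5.1000
mobile plan: 17.0 × (31/22) = 17.0 × 1.409091 = 23.9545
apples: 36.9 × (2/3) = 36.9 × 0.666667 = 24.6000
onions: 11.8 × (1/1) = 11.8 × 1.000000 = 11.8000
petrol: 29.2 × (2/2) = 29.2 × 1.000000 = 29.2000
Index = Σ wᵢ·(p₁ᵢ/p₀ᵢ) = 5.1000 + 23.9545 + 24.6000 + 11.8000 + 29.2000 = 94.6545

94.7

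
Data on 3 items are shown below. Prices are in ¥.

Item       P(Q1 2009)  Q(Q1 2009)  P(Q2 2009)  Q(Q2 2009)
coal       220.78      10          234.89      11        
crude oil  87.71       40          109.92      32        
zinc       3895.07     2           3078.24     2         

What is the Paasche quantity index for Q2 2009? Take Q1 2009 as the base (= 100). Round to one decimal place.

95.0

Paasche quantity index uses current-period prices as weights.
ΣP(Q2 2009)·Q(Q2 2009) = 234.89×11 + 109.92×32 + 3078.24×2 = 2583.79 + 3517.44 + 6156.48 = 12257.71
ΣP(Q2 2009)·Q(Q1 2009) = 234.89×10 + 109.92×40 + 3078.24×2 = 2348.9 + 4396.8 + 6156.48 = 12902.18
Index = 12257.71 / 12902.18 × 100 = 95.0050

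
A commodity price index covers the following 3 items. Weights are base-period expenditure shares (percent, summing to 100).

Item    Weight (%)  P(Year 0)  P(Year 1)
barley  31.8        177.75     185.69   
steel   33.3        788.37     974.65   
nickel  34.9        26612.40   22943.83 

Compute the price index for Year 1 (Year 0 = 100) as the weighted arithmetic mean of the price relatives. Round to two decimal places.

104.48

barley: 31.8 × (185.69/177.75) = 31.8 × 1.044669 = 33.2205
steel: 33.3 × (974.65/788.37) = 33.3 × 1.236285 = 41.1683
nickel: 34.9 × (22943.83/26612.40) = 34.9 × 0.862148 = 30.0890
Index = Σ wᵢ·(p₁ᵢ/p₀ᵢ) = 33.2205 + 41.1683 + 30.0890 = 104.4777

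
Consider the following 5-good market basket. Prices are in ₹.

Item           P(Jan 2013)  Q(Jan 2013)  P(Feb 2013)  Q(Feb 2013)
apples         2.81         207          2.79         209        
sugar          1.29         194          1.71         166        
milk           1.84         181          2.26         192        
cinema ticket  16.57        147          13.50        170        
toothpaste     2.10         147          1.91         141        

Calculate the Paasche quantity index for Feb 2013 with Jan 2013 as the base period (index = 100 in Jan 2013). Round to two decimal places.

Paasche quantity index uses current-period prices as weights.
ΣP(Feb 2013)·Q(Feb 2013) = 2.79×209 + 1.71×166 + 2.26×192 + 13.50×170 + 1.91×141 = 583.11 + 283.86 + 433.92 + 2295 + 269.31 = 3865.2
ΣP(Feb 2013)·Q(Jan 2013) = 2.79×207 + 1.71×194 + 2.26×181 + 13.50×147 + 1.91×147 = 577.53 + 331.74 + 409.06 + 1984.5 + 280.77 = 3583.6
Index = 3865.2 / 3583.6 × 100 = 107.8580

107.86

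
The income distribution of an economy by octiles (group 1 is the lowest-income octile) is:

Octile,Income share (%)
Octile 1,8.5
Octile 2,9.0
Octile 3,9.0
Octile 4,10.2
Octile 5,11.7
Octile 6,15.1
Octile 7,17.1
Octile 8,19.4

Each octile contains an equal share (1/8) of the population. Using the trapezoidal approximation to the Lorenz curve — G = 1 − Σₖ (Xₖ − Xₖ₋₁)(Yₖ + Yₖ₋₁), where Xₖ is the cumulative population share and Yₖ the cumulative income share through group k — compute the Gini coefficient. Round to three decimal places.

Cumulative income shares Yₖ: 0.0850, 0.1750, 0.2650, 0.3670, 0.4840, 0.6350, 0.8060, 1.0000
Σ (Xₖ−Xₖ₋₁)(Yₖ+Yₖ₋₁) = (1/8)(0.0850+0.0000) + (1/8)(0.1750+0.0850) + (1/8)(0.2650+0.1750) + (1/8)(0.3670+0.2650) + (1/8)(0.4840+0.3670) + (1/8)(0.6350+0.4840) + (1/8)(0.8060+0.6350) + (1/8)(1.0000+0.8060)
  = 0.0106 + 0.0325 + 0.0550 + 0.0790 + 0.1064 + 0.1399 + 0.1801 + 0.2258 = 0.8293
G = 1 − 0.8293 = 0.1707

0.171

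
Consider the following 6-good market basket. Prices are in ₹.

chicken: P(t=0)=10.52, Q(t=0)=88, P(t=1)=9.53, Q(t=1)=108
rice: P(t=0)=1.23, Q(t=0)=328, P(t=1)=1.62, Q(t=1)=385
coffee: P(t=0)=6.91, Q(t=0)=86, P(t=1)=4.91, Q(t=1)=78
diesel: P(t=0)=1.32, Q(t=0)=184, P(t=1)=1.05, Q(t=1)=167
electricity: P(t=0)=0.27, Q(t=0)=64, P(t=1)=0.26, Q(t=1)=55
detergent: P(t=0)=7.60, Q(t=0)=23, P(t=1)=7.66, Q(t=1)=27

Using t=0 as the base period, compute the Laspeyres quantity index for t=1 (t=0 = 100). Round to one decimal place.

109.8

Laspeyres quantity index uses base-period prices as weights.
ΣP(t=0)·Q(t=1) = 10.52×108 + 1.23×385 + 6.91×78 + 1.32×167 + 0.27×55 + 7.60×27 = 1136.16 + 473.55 + 538.98 + 220.44 + 14.85 + 205.2 = 2589.18
ΣP(t=0)·Q(t=0) = 10.52×88 + 1.23×328 + 6.91×86 + 1.32×184 + 0.27×64 + 7.60×23 = 925.76 + 403.44 + 594.26 + 242.88 + 17.28 + 174.8 = 2358.42
Index = 2589.18 / 2358.42 × 100 = 109.7845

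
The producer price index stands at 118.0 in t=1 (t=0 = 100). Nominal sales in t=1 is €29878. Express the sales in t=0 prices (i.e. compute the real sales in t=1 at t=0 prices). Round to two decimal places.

25320.34

Real = Nominal ÷ (Index/100) = 29878 ÷ (118.0/100)
     = 29878 ÷ 1.180 = 25320.3390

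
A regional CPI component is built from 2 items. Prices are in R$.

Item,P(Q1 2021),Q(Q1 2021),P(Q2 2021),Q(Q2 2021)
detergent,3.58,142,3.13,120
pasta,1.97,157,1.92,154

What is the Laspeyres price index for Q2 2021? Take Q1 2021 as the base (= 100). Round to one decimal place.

Laspeyres price index uses base-period quantities as weights.
ΣP(Q2 2021)·Q(Q1 2021) = 3.13×142 + 1.92×157 = 444.46 + 301.44 = 745.9
ΣP(Q1 2021)·Q(Q1 2021) = 3.58×142 + 1.97×157 = 508.36 + 309.29 = 817.65
Index = 745.9 / 817.65 × 100 = 91.2249

91.2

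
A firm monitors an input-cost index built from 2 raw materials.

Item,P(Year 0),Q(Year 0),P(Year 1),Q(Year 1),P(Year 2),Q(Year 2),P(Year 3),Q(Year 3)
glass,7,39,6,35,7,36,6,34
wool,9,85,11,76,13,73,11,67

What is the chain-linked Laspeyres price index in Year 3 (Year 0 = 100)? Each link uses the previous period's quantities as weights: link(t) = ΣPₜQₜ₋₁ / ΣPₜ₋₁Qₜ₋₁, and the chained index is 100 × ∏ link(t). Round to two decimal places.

Link Year 0→Year 1:
ΣP(Year 1)Q(Year 0) = 6×39 + 11×85 = 234 + 935 = 1169
ΣP(Year 0)Q(Year 0) = 7×39 + 9×85 = 273 + 765 = 1038
link = 1169/1038 = 1.126204
Link Year 1→Year 2:
ΣP(Year 2)Q(Year 1) = 7×35 + 13×76 = 245 + 988 = 1233
ΣP(Year 1)Q(Year 1) = 6×35 + 11×76 = 210 + 836 = 1046
link = 1233/1046 = 1.178776
Link Year 2→Year 3:
ΣP(Year 3)Q(Year 2) = 6×36 + 11×73 = 216 + 803 = 1019
ΣP(Year 2)Q(Year 2) = 7×36 + 13×73 = 252 + 949 = 1201
link = 1019/1201 = 0.848460
Chained index = 100 × 1.126204 × 1.178776 × 0.848460 = 112.6367

112.64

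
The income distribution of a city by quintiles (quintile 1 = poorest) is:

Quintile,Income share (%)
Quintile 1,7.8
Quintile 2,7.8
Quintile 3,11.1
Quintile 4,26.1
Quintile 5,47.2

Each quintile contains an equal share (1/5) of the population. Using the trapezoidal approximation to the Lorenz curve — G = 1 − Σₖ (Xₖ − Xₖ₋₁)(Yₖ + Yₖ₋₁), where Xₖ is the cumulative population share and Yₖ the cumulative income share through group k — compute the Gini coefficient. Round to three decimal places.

0.388

Cumulative income shares Yₖ: 0.0780, 0.1560, 0.2670, 0.5280, 1.0000
Σ (Xₖ−Xₖ₋₁)(Yₖ+Yₖ₋₁) = (1/5)(0.0780+0.0000) + (1/5)(0.1560+0.0780) + (1/5)(0.2670+0.1560) + (1/5)(0.5280+0.2670) + (1/5)(1.0000+0.5280)
  = 0.0156 + 0.0468 + 0.0846 + 0.1590 + 0.3056 = 0.6116
G = 1 − 0.6116 = 0.3884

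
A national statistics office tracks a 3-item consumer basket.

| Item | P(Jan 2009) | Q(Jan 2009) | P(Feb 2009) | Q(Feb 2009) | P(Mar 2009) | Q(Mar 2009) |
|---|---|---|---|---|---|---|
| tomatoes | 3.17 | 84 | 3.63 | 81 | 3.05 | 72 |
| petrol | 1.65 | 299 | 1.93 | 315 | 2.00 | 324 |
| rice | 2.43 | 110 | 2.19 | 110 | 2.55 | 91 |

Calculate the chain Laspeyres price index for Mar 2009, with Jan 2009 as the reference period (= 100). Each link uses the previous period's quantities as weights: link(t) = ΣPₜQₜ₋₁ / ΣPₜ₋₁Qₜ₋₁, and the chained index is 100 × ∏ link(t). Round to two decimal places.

Link Jan 2009→Feb 2009:
ΣP(Feb 2009)Q(Jan 2009) = 3.63×84 + 1.93×299 + 2.19×110 = 304.92 + 577.07 + 240.9 = 1122.89
ΣP(Jan 2009)Q(Jan 2009) = 3.17×84 + 1.65×299 + 2.43×110 = 266.28 + 493.35 + 267.3 = 1026.93
link = 1122.89/1026.93 = 1.093444
Link Feb 2009→Mar 2009:
ΣP(Mar 2009)Q(Feb 2009) = 3.05×81 + 2.00×315 + 2.55×110 = 247.05 + 630 + 280.5 = 1157.55
ΣP(Feb 2009)Q(Feb 2009) = 3.63×81 + 1.93×315 + 2.19×110 = 294.03 + 607.95 + 240.9 = 1142.88
link = 1157.55/1142.88 = 1.012836
Chained index = 100 × 1.093444 × 1.012836 = 110.7479

110.75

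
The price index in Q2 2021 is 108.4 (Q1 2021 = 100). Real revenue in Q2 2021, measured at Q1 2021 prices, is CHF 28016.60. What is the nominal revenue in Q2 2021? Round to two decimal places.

Nominal = Real × (Index/100) = 28016.60 × (108.4/100)
        = 28016.60 × 1.084 = 30369.9944

30369.99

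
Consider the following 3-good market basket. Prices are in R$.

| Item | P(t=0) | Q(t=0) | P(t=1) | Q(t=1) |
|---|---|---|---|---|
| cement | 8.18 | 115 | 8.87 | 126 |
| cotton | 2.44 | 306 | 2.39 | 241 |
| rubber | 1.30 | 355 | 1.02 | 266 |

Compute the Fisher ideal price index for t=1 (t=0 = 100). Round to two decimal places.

99.18

Laspeyres component (base-period weights):
ΣP(t=1)Q(t=0) = 8.87×115 + 2.39×306 + 1.02×355 = 1020.05 + 731.34 + 362.1 = 2113.49
ΣP(t=0)Q(t=0) = 8.18×115 + 2.44×306 + 1.30×355 = 940.7 + 746.64 + 461.5 = 2148.84
L = 2113.49 / 2148.84 × 100 = 98.3549
Paasche component (current-period weights):
ΣP(t=1)Q(t=1) = 8.87×126 + 2.39×241 + 1.02×266 = 1117.62 + 575.99 + 271.32 = 1964.93
ΣP(t=0)Q(t=1) = 8.18×126 + 2.44×241 + 1.30×266 = 1030.68 + 588.04 + 345.8 = 1964.52
P = 1964.93 / 1964.52 × 100 = 100.0209
Fisher = √(L × P) = √(98.3549 × 100.0209) = 99.1844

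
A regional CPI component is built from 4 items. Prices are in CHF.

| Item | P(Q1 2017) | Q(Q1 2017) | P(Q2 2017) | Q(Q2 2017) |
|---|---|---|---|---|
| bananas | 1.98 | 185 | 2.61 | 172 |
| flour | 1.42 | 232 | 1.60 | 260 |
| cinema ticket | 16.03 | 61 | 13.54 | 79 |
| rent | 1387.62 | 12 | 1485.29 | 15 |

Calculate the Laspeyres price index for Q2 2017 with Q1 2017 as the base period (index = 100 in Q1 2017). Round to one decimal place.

Laspeyres price index uses base-period quantities as weights.
ΣP(Q2 2017)·Q(Q1 2017) = 2.61×185 + 1.60×232 + 13.54×61 + 1485.29×12 = 482.85 + 371.2 + 825.94 + 17823.48 = 19503.47
ΣP(Q1 2017)·Q(Q1 2017) = 1.98×185 + 1.42×232 + 16.03×61 + 1387.62×12 = 366.3 + 329.44 + 977.83 + 16651.44 = 18325.01
Index = 19503.47 / 18325.01 × 100 = 106.4309

106.4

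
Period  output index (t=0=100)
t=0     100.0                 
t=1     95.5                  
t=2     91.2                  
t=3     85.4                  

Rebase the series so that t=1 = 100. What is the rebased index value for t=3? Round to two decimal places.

Rebased(t=3) = 85.4 / 95.5 × 100 = 89.4241

89.42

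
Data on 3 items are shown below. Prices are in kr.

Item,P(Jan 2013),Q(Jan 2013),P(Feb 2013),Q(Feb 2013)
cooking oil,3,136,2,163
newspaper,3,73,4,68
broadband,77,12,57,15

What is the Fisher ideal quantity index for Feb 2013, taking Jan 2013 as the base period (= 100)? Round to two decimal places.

117.78

Laspeyres component (base-period weights):
ΣP(Jan 2013)Q(Feb 2013) = 3×163 + 3×68 + 77×15 = 489 + 204 + 1155 = 1848
ΣP(Jan 2013)Q(Jan 2013) = 3×136 + 3×73 + 77×12 = 408 + 219 + 924 = 1551
L = 1848 / 1551 × 100 = 119.1489
Paasche component (current-period weights):
ΣP(Feb 2013)Q(Feb 2013) = 2×163 + 4×68 + 57×15 = 326 + 272 + 855 = 1453
ΣP(Feb 2013)Q(Jan 2013) = 2×136 + 4×73 + 57×12 = 272 + 292 + 684 = 1248
P = 1453 / 1248 × 100 = 116.4263
Fisher = √(L × P) = √(119.1489 × 116.4263) = 117.7797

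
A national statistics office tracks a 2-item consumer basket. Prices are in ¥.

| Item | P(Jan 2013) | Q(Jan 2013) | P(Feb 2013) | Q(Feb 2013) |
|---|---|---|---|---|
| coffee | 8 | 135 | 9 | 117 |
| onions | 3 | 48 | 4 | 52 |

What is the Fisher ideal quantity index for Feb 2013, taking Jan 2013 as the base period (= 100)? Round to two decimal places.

89.42

Laspeyres component (base-period weights):
ΣP(Jan 2013)Q(Feb 2013) = 8×117 + 3×52 = 936 + 156 = 1092
ΣP(Jan 2013)Q(Jan 2013) = 8×135 + 3×48 = 1080 + 144 = 1224
L = 1092 / 1224 × 100 = 89.2157
Paasche component (current-period weights):
ΣP(Feb 2013)Q(Feb 2013) = 9×117 + 4×52 = 1053 + 208 = 1261
ΣP(Feb 2013)Q(Jan 2013) = 9×135 + 4×48 = 1215 + 192 = 1407
P = 1261 / 1407 × 100 = 89.6233
Fisher = √(L × P) = √(89.2157 × 89.6233) = 89.4193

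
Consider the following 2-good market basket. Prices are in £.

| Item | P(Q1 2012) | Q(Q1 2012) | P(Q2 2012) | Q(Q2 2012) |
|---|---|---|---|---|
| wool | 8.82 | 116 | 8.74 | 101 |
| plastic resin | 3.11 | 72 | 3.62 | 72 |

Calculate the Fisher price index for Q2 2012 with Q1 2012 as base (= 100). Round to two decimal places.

Laspeyres component (base-period weights):
ΣP(Q2 2012)Q(Q1 2012) = 8.74×116 + 3.62×72 = 1013.84 + 260.64 = 1274.48
ΣP(Q1 2012)Q(Q1 2012) = 8.82×116 + 3.11×72 = 1023.12 + 223.92 = 1247.04
L = 1274.48 / 1247.04 × 100 = 102.2004
Paasche component (current-period weights):
ΣP(Q2 2012)Q(Q2 2012) = 8.74×101 + 3.62×72 = 882.74 + 260.64 = 1143.38
ΣP(Q1 2012)Q(Q2 2012) = 8.82×101 + 3.11×72 = 890.82 + 223.92 = 1114.74
P = 1143.38 / 1114.74 × 100 = 102.5692
Fisher = √(L × P) = √(102.2004 × 102.5692) = 102.3846

102.38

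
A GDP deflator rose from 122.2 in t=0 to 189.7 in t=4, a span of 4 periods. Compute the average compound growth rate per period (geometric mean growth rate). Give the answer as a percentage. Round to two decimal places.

11.62%

Growth factor = (189.7/122.2)^(1/4) = (1.552373)^(1/4) = 1.116218
Growth rate = 1.116218 − 1 = 0.116218 = 11.6218%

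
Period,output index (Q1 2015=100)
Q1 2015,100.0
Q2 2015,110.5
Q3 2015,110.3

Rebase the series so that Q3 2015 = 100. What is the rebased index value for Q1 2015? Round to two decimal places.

90.66

Rebased(Q1 2015) = 100.0 / 110.3 × 100 = 90.6618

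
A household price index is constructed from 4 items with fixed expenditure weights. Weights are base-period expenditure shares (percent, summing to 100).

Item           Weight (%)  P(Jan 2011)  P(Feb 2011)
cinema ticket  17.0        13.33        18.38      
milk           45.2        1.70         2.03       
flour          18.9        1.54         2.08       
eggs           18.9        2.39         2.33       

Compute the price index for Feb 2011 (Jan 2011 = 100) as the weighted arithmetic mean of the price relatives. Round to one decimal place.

cinema ticket: 17.0 × (18.38/13.33) = 17.0 × 1.378845 = 23.4404
milk: 45.2 × (2.03/1.70) = 45.2 × 1.194118 = 53.9741
flour: 18.9 × (2.08/1.54) = 18.9 × 1.350649 = 25.5273
eggs: 18.9 × (2.33/2.39) = 18.9 × 0.974895 = 18.4255
Index = Σ wᵢ·(p₁ᵢ/p₀ᵢ) = 23.4404 + 53.9741 + 25.5273 + 18.4255 = 121.3673

121.4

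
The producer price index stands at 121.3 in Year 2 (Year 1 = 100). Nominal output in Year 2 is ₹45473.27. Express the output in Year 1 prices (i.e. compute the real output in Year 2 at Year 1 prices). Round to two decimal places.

37488.27

Real = Nominal ÷ (Index/100) = 45473.27 ÷ (121.3/100)
     = 45473.27 ÷ 1.213 = 37488.2688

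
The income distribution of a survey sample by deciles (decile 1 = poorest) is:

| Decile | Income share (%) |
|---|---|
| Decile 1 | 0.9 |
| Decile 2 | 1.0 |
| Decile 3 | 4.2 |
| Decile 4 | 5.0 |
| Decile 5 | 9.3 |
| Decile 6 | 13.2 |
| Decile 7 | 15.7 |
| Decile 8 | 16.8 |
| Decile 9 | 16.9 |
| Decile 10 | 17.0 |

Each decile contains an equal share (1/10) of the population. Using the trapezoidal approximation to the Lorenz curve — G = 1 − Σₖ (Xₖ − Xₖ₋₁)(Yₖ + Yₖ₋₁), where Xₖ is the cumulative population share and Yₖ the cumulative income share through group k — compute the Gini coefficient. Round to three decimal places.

Cumulative income shares Yₖ: 0.0090, 0.0190, 0.0610, 0.1110, 0.2040, 0.3360, 0.4930, 0.6610, 0.8300, 1.0000
Σ (Xₖ−Xₖ₋₁)(Yₖ+Yₖ₋₁) = (1/10)(0.0090+0.0000) + (1/10)(0.0190+0.0090) + (1/10)(0.0610+0.0190) + (1/10)(0.1110+0.0610) + (1/10)(0.2040+0.1110) + (1/10)(0.3360+0.2040) + (1/10)(0.4930+0.3360) + (1/10)(0.6610+0.4930) + (1/10)(0.8300+0.6610) + (1/10)(1.0000+0.8300)
  = 0.0009 + 0.0028 + 0.0080 + 0.0172 + 0.0315 + 0.0540 + 0.0829 + 0.1154 + 0.1491 + 0.1830 = 0.6448
G = 1 − 0.6448 = 0.3552

0.355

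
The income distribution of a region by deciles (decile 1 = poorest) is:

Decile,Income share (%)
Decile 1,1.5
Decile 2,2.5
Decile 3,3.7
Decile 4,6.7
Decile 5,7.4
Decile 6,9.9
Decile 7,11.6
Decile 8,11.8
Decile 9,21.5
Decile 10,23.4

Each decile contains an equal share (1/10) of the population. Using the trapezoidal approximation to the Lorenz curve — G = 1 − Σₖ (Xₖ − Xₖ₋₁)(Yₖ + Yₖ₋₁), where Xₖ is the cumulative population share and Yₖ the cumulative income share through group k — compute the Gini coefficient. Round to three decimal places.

0.388

Cumulative income shares Yₖ: 0.0150, 0.0400, 0.0770, 0.1440, 0.2180, 0.3170, 0.4330, 0.5510, 0.7660, 1.0000
Σ (Xₖ−Xₖ₋₁)(Yₖ+Yₖ₋₁) = (1/10)(0.0150+0.0000) + (1/10)(0.0400+0.0150) + (1/10)(0.0770+0.0400) + (1/10)(0.1440+0.0770) + (1/10)(0.2180+0.1440) + (1/10)(0.3170+0.2180) + (1/10)(0.4330+0.3170) + (1/10)(0.5510+0.4330) + (1/10)(0.7660+0.5510) + (1/10)(1.0000+0.7660)
  = 0.0015 + 0.0055 + 0.0117 + 0.0221 + 0.0362 + 0.0535 + 0.0750 + 0.0984 + 0.1317 + 0.1766 = 0.6122
G = 1 − 0.6122 = 0.3878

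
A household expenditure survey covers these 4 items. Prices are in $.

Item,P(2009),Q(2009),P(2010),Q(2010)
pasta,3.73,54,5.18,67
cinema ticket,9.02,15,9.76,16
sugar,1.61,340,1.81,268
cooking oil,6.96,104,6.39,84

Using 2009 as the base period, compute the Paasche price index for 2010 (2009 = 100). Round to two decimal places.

Paasche price index uses current-period quantities as weights.
ΣP(2010)·Q(2010) = 5.18×67 + 9.76×16 + 1.81×268 + 6.39×84 = 347.06 + 156.16 + 485.08 + 536.76 = 1525.06
ΣP(2009)·Q(2010) = 3.73×67 + 9.02×16 + 1.61×268 + 6.96×84 = 249.91 + 144.32 + 431.48 + 584.64 = 1410.35
Index = 1525.06 / 1410.35 × 100 = 108.1334

108.13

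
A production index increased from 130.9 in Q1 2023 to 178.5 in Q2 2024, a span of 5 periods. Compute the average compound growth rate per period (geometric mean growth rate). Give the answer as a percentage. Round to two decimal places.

6.40%

Growth factor = (178.5/130.9)^(1/5) = (1.363636)^(1/5) = 1.063995
Growth rate = 1.063995 − 1 = 0.063995 = 6.3995%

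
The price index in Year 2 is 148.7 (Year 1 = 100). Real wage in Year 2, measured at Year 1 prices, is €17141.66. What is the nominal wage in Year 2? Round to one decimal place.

Nominal = Real × (Index/100) = 17141.66 × (148.7/100)
        = 17141.66 × 1.487 = 25489.6484

25489.6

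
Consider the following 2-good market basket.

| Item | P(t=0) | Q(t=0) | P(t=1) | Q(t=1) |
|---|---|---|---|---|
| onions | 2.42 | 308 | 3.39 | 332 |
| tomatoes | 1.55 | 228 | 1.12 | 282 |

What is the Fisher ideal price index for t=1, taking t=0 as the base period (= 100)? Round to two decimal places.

Laspeyres component (base-period weights):
ΣP(t=1)Q(t=0) = 3.39×308 + 1.12×228 = 1044.12 + 255.36 = 1299.48
ΣP(t=0)Q(t=0) = 2.42×308 + 1.55×228 = 745.36 + 353.4 = 1098.76
L = 1299.48 / 1098.76 × 100 = 118.2679
Paasche component (current-period weights):
ΣP(t=1)Q(t=1) = 3.39×332 + 1.12×282 = 1125.48 + 315.84 = 1441.32
ΣP(t=0)Q(t=1) = 2.42×332 + 1.55×282 = 803.44 + 437.1 = 1240.54
P = 1441.32 / 1240.54 × 100 = 116.1849
Fisher = √(L × P) = √(118.2679 × 116.1849) = 117.2217

117.22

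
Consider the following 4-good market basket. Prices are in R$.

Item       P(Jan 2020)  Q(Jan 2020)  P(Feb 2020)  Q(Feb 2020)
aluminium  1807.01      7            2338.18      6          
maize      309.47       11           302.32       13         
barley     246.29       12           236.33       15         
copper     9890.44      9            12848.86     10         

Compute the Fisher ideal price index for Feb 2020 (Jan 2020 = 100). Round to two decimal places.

Laspeyres component (base-period weights):
ΣP(Feb 2020)Q(Jan 2020) = 2338.18×7 + 302.32×11 + 236.33×12 + 12848.86×9 = 16367.26 + 3325.52 + 2835.96 + 115639.74 = 138168.48
ΣP(Jan 2020)Q(Jan 2020) = 1807.01×7 + 309.47×11 + 246.29×12 + 9890.44×9 = 12649.07 + 3404.17 + 2955.48 + 89013.96 = 108022.68
L = 138168.48 / 108022.68 × 100 = 127.9069
Paasche component (current-period weights):
ΣP(Feb 2020)Q(Feb 2020) = 2338.18×6 + 302.32×13 + 236.33×15 + 12848.86×10 = 14029.08 + 3930.16 + 3544.95 + 128488.6 = 149992.79
ΣP(Jan 2020)Q(Feb 2020) = 1807.01×6 + 309.47×13 + 246.29×15 + 9890.44×10 = 10842.06 + 4023.11 + 3694.35 + 98904.4 = 117463.92
P = 149992.79 / 117463.92 × 100 = 127.6926
Fisher = √(L × P) = √(127.9069 × 127.6926) = 127.7997

127.80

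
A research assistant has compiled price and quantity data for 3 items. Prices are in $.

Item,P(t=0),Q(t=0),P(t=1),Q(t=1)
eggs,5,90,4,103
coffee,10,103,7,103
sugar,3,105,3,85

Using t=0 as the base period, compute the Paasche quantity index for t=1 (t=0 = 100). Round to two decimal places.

99.43

Paasche quantity index uses current-period prices as weights.
ΣP(t=1)·Q(t=1) = 4×103 + 7×103 + 3×85 = 412 + 721 + 255 = 1388
ΣP(t=1)·Q(t=0) = 4×90 + 7×103 + 3×105 = 360 + 721 + 315 = 1396
Index = 1388 / 1396 × 100 = 99.4269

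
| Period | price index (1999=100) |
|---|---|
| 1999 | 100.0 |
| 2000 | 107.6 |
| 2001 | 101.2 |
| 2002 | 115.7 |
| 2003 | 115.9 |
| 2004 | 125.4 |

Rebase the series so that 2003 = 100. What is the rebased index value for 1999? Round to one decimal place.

86.3

Rebased(1999) = 100.0 / 115.9 × 100 = 86.2813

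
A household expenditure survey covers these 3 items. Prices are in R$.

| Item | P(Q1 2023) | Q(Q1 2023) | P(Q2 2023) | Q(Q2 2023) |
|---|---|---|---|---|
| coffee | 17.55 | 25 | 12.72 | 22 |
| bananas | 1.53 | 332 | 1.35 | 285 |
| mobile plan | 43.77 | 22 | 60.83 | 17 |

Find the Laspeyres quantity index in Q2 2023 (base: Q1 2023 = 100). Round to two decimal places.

Laspeyres quantity index uses base-period prices as weights.
ΣP(Q1 2023)·Q(Q2 2023) = 17.55×22 + 1.53×285 + 43.77×17 = 386.1 + 436.05 + 744.09 = 1566.24
ΣP(Q1 2023)·Q(Q1 2023) = 17.55×25 + 1.53×332 + 43.77×22 = 438.75 + 507.96 + 962.94 = 1909.65
Index = 1566.24 / 1909.65 × 100 = 82.0171

82.02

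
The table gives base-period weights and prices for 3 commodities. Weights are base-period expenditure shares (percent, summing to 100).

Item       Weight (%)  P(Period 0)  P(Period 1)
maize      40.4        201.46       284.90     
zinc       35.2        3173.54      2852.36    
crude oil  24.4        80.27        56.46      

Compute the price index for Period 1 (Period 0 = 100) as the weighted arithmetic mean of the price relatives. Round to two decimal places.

105.93

maize: 40.4 × (284.90/201.46) = 40.4 × 1.414177 = 57.1327
zinc: 35.2 × (2852.36/3173.54) = 35.2 × 0.898794 = 31.6376
crude oil: 24.4 × (56.46/80.27) = 24.4 × 0.703376 = 17.1624
Index = Σ wᵢ·(p₁ᵢ/p₀ᵢ) = 57.1327 + 31.6376 + 17.1624 = 105.9327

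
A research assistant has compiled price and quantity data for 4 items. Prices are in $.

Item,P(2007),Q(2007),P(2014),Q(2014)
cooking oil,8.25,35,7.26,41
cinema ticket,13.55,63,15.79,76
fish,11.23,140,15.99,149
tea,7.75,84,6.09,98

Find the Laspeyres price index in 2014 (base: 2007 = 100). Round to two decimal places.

118.82

Laspeyres price index uses base-period quantities as weights.
ΣP(2014)·Q(2007) = 7.26×35 + 15.79×63 + 15.99×140 + 6.09×84 = 254.1 + 994.77 + 2238.6 + 511.56 = 3999.03
ΣP(2007)·Q(2007) = 8.25×35 + 13.55×63 + 11.23×140 + 7.75×84 = 288.75 + 853.65 + 1572.2 + 651 = 3365.6
Index = 3999.03 / 3365.6 × 100 = 118.8207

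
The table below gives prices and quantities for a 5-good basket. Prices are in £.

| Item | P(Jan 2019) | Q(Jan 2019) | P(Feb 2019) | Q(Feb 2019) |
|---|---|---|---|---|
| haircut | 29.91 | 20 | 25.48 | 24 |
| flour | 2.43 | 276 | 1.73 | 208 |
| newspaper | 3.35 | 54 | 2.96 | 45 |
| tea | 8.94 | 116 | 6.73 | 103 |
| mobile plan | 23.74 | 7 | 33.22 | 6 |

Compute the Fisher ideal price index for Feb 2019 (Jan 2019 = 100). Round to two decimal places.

Laspeyres component (base-period weights):
ΣP(Feb 2019)Q(Jan 2019) = 25.48×20 + 1.73×276 + 2.96×54 + 6.73×116 + 33.22×7 = 509.6 + 477.48 + 159.84 + 780.68 + 232.54 = 2160.14
ΣP(Jan 2019)Q(Jan 2019) = 29.91×20 + 2.43×276 + 3.35×54 + 8.94×116 + 23.74×7 = 598.2 + 670.68 + 180.9 + 1037.04 + 166.18 = 2653
L = 2160.14 / 2653 × 100 = 81.4225
Paasche component (current-period weights):
ΣP(Feb 2019)Q(Feb 2019) = 25.48×24 + 1.73×208 + 2.96×45 + 6.73×103 + 33.22×6 = 611.52 + 359.84 + 133.2 + 693.19 + 199.32 = 1997.07
ΣP(Jan 2019)Q(Feb 2019) = 29.91×24 + 2.43×208 + 3.35×45 + 8.94×103 + 23.74×6 = 717.84 + 505.44 + 150.75 + 920.82 + 142.44 = 2437.29
P = 1997.07 / 2437.29 × 100 = 81.9381
Fisher = √(L × P) = √(81.4225 × 81.9381) = 81.6799

81.68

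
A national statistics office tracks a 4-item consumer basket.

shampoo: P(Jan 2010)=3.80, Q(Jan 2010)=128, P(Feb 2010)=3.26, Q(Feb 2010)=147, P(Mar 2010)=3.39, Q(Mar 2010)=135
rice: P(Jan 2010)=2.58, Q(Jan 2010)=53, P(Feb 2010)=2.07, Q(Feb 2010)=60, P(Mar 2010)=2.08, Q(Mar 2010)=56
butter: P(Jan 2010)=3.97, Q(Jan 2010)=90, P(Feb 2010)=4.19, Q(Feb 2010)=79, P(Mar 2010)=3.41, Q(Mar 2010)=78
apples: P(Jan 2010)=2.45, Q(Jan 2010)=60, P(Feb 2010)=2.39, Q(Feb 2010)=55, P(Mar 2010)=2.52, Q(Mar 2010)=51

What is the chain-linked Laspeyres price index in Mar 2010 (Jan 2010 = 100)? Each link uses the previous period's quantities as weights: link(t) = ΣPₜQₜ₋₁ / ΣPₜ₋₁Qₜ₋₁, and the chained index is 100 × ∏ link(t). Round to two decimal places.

89.88

Link Jan 2010→Feb 2010:
ΣP(Feb 2010)Q(Jan 2010) = 3.26×128 + 2.07×53 + 4.19×90 + 2.39×60 = 417.28 + 109.71 + 377.1 + 143.4 = 1047.49
ΣP(Jan 2010)Q(Jan 2010) = 3.80×128 + 2.58×53 + 3.97×90 + 2.45×60 = 486.4 + 136.74 + 357.3 + 147 = 1127.44
link = 1047.49/1127.44 = 0.929087
Link Feb 2010→Mar 2010:
ΣP(Mar 2010)Q(Feb 2010) = 3.39×147 + 2.08×60 + 3.41×79 + 2.52×55 = 498.33 + 124.8 + 269.39 + 138.6 = 1031.12
ΣP(Feb 2010)Q(Feb 2010) = 3.26×147 + 2.07×60 + 4.19×79 + 2.39×55 = 479.22 + 124.2 + 331.01 + 131.45 = 1065.88
link = 1031.12/1065.88 = 0.967388
Chained index = 100 × 0.929087 × 0.967388 = 89.8788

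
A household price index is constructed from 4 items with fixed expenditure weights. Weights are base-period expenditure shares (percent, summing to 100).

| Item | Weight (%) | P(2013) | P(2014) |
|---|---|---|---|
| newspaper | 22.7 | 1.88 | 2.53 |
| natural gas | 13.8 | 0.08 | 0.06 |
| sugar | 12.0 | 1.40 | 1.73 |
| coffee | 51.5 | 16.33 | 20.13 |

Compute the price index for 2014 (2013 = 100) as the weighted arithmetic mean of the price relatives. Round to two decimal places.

119.21

newspaper: 22.7 × (2.53/1.88) = 22.7 × 1.345745 = 30.5484
natural gas: 13.8 × (0.06/0.08) = 13.8 × 0.750000 = 10.3500
sugar: 12.0 × (1.73/1.40) = 12.0 × 1.235714 = 14.8286
coffee: 51.5 × (20.13/16.33) = 51.5 × 1.232701 = 63.4841
Index = Σ wᵢ·(p₁ᵢ/p₀ᵢ) = 30.5484 + 10.3500 + 14.8286 + 63.4841 = 119.2111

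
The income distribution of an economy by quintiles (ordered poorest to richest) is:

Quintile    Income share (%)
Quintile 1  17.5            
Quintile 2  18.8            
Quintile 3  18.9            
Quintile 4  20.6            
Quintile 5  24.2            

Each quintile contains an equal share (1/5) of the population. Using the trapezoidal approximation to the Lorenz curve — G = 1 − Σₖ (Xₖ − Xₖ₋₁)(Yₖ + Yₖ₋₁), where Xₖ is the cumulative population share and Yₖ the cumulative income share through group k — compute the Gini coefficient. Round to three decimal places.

Cumulative income shares Yₖ: 0.1750, 0.3630, 0.5520, 0.7580, 1.0000
Σ (Xₖ−Xₖ₋₁)(Yₖ+Yₖ₋₁) = (1/5)(0.1750+0.0000) + (1/5)(0.3630+0.1750) + (1/5)(0.5520+0.3630) + (1/5)(0.7580+0.5520) + (1/5)(1.0000+0.7580)
  = 0.0350 + 0.1076 + 0.1830 + 0.2620 + 0.3516 = 0.9392
G = 1 − 0.9392 = 0.0608

0.061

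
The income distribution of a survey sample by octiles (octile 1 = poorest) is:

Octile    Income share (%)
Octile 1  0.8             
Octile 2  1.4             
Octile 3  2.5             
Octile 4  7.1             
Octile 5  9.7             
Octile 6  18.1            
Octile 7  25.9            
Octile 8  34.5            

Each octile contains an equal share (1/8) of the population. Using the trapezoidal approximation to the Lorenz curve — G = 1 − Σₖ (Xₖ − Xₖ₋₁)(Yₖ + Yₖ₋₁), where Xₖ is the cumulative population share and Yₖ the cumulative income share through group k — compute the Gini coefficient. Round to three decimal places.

0.510

Cumulative income shares Yₖ: 0.0080, 0.0220, 0.0470, 0.1180, 0.2150, 0.3960, 0.6550, 1.0000
Σ (Xₖ−Xₖ₋₁)(Yₖ+Yₖ₋₁) = (1/8)(0.0080+0.0000) + (1/8)(0.0220+0.0080) + (1/8)(0.0470+0.0220) + (1/8)(0.1180+0.0470) + (1/8)(0.2150+0.1180) + (1/8)(0.3960+0.2150) + (1/8)(0.6550+0.3960) + (1/8)(1.0000+0.6550)
  = 0.0010 + 0.0037 + 0.0086 + 0.0206 + 0.0416 + 0.0764 + 0.1314 + 0.2069 = 0.4903
G = 1 − 0.4903 = 0.5097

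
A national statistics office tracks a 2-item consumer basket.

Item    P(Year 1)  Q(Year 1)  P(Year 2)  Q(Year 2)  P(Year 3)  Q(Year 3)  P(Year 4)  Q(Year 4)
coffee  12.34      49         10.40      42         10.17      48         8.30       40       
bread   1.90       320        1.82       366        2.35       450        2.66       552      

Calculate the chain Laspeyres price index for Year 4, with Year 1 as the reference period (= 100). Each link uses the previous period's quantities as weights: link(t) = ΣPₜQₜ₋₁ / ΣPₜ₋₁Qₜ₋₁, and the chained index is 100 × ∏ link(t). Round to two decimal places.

108.48

Link Year 1→Year 2:
ΣP(Year 2)Q(Year 1) = 10.40×49 + 1.82×320 = 509.6 + 582.4 = 1092
ΣP(Year 1)Q(Year 1) = 12.34×49 + 1.90×320 = 604.66 + 608 = 1212.66
link = 1092/1212.66 = 0.900500
Link Year 2→Year 3:
ΣP(Year 3)Q(Year 2) = 10.17×42 + 2.35×366 = 427.14 + 860.1 = 1287.24
ΣP(Year 2)Q(Year 2) = 10.40×42 + 1.82×366 = 436.8 + 666.12 = 1102.92
link = 1287.24/1102.92 = 1.167120
Link Year 3→Year 4:
ΣP(Year 4)Q(Year 3) = 8.30×48 + 2.66×450 = 398.4 + 1197 = 1595.4
ΣP(Year 3)Q(Year 3) = 10.17×48 + 2.35×450 = 488.16 + 1057.5 = 1545.66
link = 1595.4/1545.66 = 1.032180
Chained index = 100 × 0.900500 × 1.167120 × 1.032180 = 108.4813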